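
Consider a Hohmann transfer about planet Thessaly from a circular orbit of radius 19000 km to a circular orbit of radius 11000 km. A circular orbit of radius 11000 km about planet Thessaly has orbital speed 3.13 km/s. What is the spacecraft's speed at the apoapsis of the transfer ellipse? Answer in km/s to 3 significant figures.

From the circular-orbit relation v² = μ/r at r = 11000 km: μ = v²r = (3.13)² × 11000 = 1.07766×10^5 km³/s².
The Hohmann ellipse has a_t = (r₁ + r₂)/2 = 15000 km.
At apoapsis, r = 19000 km.
Vis-viva: v = √[μ(2/r − 1/a_t)] = √[1.07766×10^5 × (2/19000 − 1/15000)] = 2.039 km/s.

v = 2.04 km/s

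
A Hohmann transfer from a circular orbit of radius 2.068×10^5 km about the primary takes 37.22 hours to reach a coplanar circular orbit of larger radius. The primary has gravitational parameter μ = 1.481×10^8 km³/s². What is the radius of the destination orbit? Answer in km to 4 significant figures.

r₂ = 1.085×10^6 km

Transfer time t = 37.22 hours = 1.33992×10^5 s, and t = π√(a_t³/μ).
So a_t = (μ t²/π²)^(1/3) = (1.481×10^8 × (1.33992×10^5)² / π²)^(1/3) = 6.4586×10^5 km.
Since a_t = (r₁ + r₂)/2, r₂ = 2a_t − r₁ = 2×6.4586×10^5 − 2.068×10^5 = 1.08492×10^6 km.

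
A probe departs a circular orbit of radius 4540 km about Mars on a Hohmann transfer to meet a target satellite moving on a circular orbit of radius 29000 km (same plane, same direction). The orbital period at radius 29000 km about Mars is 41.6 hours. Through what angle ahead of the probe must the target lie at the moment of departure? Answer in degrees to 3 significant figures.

φ = 101°

From Kepler's third law T² = 4π²r³/μ at r = 29000 km, T = 41.6 hours = 41.6 × 3600 s = 1.4976×10^5 s: μ = 4π²r³/T² = 42930.1 km³/s².
Transfer-ellipse semi-major axis a_t = (r₁ + r₂)/2 = (4540 + 29000)/2 = 16770 km.
The half-period of the transfer ellipse is t = π√(a_t³/μ) = 32928 s.
The target's mean motion on its circular orbit is ω₂ = √(μ/r₂³) = 4.1955×10^-5 rad/s.
Angle swept by the target during transfer: ω₂·t = 1.3815 rad = 79.15°.
The probe traverses 180° on the transfer ellipse, so the target must lead by 180° − 79.15° = 101°.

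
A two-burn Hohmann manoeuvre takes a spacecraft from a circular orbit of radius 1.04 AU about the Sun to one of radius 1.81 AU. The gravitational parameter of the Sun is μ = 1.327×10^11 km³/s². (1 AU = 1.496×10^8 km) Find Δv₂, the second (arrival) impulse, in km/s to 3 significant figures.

Δv₂ = 3.23 km/s

In km: r₁ = 1.04 × 1.496×10^8 = 1.55584×10^8 km; r₂ = 1.81 × 1.496×10^8 = 2.70776×10^8 km.
Semi-major axis of the transfer orbit: a_t = (1.55584×10^8 + 2.70776×10^8)/2 = 2.1318×10^8 km.
Circular speed at r = 2.70776×10^8 km: v_c = √(μ/r) = 22.137592 km/s.
Vis-viva on the transfer ellipse at r = 2.70776×10^8 km gives v_t = √[μ(2/r − 1/a_t)] = 18.912094 km/s.
Δv₂ = |v_t − v_c| = |18.912094 − 22.137592| = 3.225 km/s.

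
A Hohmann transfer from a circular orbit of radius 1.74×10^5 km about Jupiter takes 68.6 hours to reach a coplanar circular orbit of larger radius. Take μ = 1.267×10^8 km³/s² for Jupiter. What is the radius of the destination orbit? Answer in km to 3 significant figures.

Transfer time t = 68.6 hours = 2.4696×10^5 s, and t = π√(a_t³/μ).
So a_t = (μ t²/π²)^(1/3) = (1.267×10^8 × (2.4696×10^5)² / π²)^(1/3) = 9.2167×10^5 km.
Since a_t = (r₁ + r₂)/2, r₂ = 2a_t − r₁ = 2×9.2167×10^5 − 1.740×10^5 = 1.66934×10^6 km.

r₂ = 1.67×10^6 km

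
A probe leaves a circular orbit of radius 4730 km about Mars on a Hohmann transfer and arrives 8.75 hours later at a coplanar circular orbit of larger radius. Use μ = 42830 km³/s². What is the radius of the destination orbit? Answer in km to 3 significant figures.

Transfer time t = 8.75 hours = 31500 s, and t = π√(a_t³/μ).
So a_t = (μ t²/π²)^(1/3) = (42830 × (31500)² / π²)^(1/3) = 16269 km.
Since a_t = (r₁ + r₂)/2, r₂ = 2a_t − r₁ = 2×16269 − 4730 = 27808 km.

r₂ = 27800 km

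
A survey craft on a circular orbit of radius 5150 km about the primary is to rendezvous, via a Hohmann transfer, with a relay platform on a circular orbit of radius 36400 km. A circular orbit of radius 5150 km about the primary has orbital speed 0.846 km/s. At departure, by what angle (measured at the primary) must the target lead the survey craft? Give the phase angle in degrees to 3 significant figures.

From the circular-orbit relation v² = μ/r at r = 5150 km: μ = v²r = (0.846)² × 5150 = 3685.94 km³/s².
Semi-major axis of the transfer orbit: a_t = (5150 + 36400)/2 = 20775 km.
The half-period of the transfer ellipse is t = π√(a_t³/μ) = 1.5495×10^5 s.
Target angular speed ω₂ = √(μ/r₂³) = 8.7422×10^-6 rad/s.
Angle swept by the target during transfer: ω₂·t = 1.3546 rad = 77.61°.
The survey craft traverses 180° on the transfer ellipse, so the target must lead by 180° − 77.61° = 102°.

φ = 102°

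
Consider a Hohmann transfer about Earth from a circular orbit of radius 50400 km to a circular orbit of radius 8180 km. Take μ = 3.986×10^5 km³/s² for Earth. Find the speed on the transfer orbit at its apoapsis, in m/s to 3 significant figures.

v = 1490 m/s

Semi-major axis of the transfer orbit: a_t = (50400 + 8180)/2 = 29290 km.
The apoapsis of the transfer ellipse is at r = 50400 km.
Applying v² = μ(2/r − 1/a_t): v = 1.486 km/s.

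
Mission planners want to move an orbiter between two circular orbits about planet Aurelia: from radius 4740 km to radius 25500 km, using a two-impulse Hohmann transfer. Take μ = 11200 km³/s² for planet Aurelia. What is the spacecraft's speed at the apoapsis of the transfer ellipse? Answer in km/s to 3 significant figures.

Semi-major axis of the transfer orbit: a_t = (4740 + 25500)/2 = 15120 km.
The apoapsis of the transfer ellipse is at r = 25500 km.
Applying v² = μ(2/r − 1/a_t): v = 0.3711 km/s.

v = 0.371 km/s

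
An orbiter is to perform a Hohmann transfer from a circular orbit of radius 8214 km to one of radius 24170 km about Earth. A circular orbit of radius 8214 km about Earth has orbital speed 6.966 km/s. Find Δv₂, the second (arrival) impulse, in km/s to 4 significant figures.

From the circular-orbit relation v² = μ/r at r = 8214 km: μ = v²r = (6.966)² × 8214 = 3.98586×10^5 km³/s².
The Hohmann ellipse has a_t = (r₁ + r₂)/2 = 16192 km.
Circular speed at r = 24170 km: v_c = √(μ/r) = 4.061 km/s.
Transfer-orbit speed at the same r (vis-viva, a = a_t): v_t = √[μ(2/r − 1/a_t)] = 2.892 km/s.
Δv₂ = |v_t − v_c| = |2.892 − 4.061| = 1.169 km/s.

Δv₂ = 1.169 km/s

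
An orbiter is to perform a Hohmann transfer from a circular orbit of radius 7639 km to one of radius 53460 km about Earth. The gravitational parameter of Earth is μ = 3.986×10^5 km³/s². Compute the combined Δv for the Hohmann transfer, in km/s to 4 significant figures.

Transfer-ellipse semi-major axis a_t = (r₁ + r₂)/2 = (7639 + 53460)/2 = 30549.5 km.
At r₁ the circular-orbit speed is v₁ = √(μ/r₁) = 7.224 km/s.
On the transfer ellipse at r₁, v² = μ(2/r − 1/a) gives v_p = √[μ(2/r₁ − 1/a_t)] = 9.556 km/s.
First burn Δv₁ = |v_p − v₁| = 2.332 km/s.
Circular speed at r₂: v₂ = √(μ/r₂) = 2.7306 km/s.
Transfer-orbit speed at r₂: v_a = √[μ(2/r₂ − 1/a_t)] = 1.3654 km/s.
Second burn Δv₂ = |v₂ − v_a| = 1.365 km/s.
Total Δv = Δv₁ + Δv₂ = 3.697 km/s.

Δv = 3.697 km/s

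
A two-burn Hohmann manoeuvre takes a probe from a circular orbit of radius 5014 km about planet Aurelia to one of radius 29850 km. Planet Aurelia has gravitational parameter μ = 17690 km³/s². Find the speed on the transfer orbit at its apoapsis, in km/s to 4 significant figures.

v = 0.4129 km/s

Transfer-ellipse semi-major axis a_t = (r₁ + r₂)/2 = (5014 + 29850)/2 = 17432 km.
At apoapsis, r = 29850 km.
Applying v² = μ(2/r − 1/a_t): v = 0.4129 km/s.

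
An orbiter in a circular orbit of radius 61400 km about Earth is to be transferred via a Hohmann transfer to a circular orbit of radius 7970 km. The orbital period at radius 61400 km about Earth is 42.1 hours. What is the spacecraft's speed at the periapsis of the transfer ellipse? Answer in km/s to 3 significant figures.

From Kepler's third law T² = 4π²r³/μ at r = 61400 km, T = 42.1 hours = 42.1 × 3600 s = 1.5156×10^5 s: μ = 4π²r³/T² = 3.97828×10^5 km³/s².
The Hohmann ellipse has a_t = (r₁ + r₂)/2 = 34685 km.
At periapsis, r = 7970 km.
Applying v² = μ(2/r − 1/a_t): v = 9.400 km/s.

v = 9.40 km/s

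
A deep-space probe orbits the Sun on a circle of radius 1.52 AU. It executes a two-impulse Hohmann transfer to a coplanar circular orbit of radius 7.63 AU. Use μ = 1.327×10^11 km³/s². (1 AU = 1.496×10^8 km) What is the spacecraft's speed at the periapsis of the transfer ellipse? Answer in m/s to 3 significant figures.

v = 31200 m/s

In km: r₁ = 1.52 × 1.496×10^8 = 2.27392×10^8 km; r₂ = 7.63 × 1.496×10^8 = 1.141448×10^9 km.
The Hohmann ellipse has a_t = (r₁ + r₂)/2 = 6.8442×10^8 km.
At periapsis, r = 2.27392×10^8 km.
Vis-viva: v = √[μ(2/r − 1/a_t)] = √[1.327×10^11 × (2/2.27392×10^8 − 1/6.8442×10^8)] = 31.20 km/s.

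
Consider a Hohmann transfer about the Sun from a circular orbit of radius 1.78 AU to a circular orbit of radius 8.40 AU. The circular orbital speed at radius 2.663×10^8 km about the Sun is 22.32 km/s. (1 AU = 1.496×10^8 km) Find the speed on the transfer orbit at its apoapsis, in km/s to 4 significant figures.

From the circular-orbit relation v² = μ/r at r = 2.663×10^8 km: μ = v²r = (22.32)² × 2.663×10^8 = 1.32666×10^11 km³/s².
In km: r₁ = 1.78 × 1.496×10^8 = 2.66288×10^8 km; r₂ = 8.40 × 1.496×10^8 = 1.25664×10^9 km.
The Hohmann ellipse has a_t = (r₁ + r₂)/2 = 7.61464×10^8 km.
At apoapsis, r = 1.25664×10^9 km.
Vis-viva: v = √[μ(2/r − 1/a_t)] = √[1.32666×10^11 × (2/1.25664×10^9 − 1/7.61464×10^8)] = 6.076 km/s.

v = 6.076 km/s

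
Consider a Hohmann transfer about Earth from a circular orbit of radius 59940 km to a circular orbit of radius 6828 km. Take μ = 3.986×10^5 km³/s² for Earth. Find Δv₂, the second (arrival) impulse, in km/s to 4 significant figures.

The Hohmann ellipse has a_t = (r₁ + r₂)/2 = 33384 km.
Circular speed at r = 6828 km: v_c = √(μ/r) = 7.64050 km/s.
Vis-viva on the transfer ellipse at r = 6828 km gives v_t = √[μ(2/r − 1/a_t)] = 10.2379 km/s.
Δv₂ = |v_t − v_c| = |10.2379 − 7.64050| = 2.597 km/s.

Δv₂ = 2.597 km/s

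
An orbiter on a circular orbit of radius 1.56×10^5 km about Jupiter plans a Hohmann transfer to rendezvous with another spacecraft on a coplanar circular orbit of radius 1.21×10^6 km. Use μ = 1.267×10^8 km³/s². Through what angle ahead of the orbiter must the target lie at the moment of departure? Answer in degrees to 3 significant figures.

The Hohmann ellipse has a_t = (r₁ + r₂)/2 = 6.830×10^5 km.
The half-period of the transfer ellipse is t = π√(a_t³/μ) = 1.5754×10^5 s.
Target angular speed ω₂ = √(μ/r₂³) = 8.4569×10^-6 rad/s.
Angle swept by the target during transfer: ω₂·t = 1.3323 rad = 76.34°.
Arrival is 180° from departure on the ellipse, so φ = 180° − 76.34° = 104°.

φ = 104°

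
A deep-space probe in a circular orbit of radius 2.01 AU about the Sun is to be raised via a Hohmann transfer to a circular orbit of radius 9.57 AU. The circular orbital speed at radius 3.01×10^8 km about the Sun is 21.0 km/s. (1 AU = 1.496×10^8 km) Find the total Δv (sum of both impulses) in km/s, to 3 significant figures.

From the circular-orbit relation v² = μ/r at r = 3.01×10^8 km: μ = v²r = (21.0)² × 3.01×10^8 = 1.32741×10^11 km³/s².
In km: r₁ = 2.01 × 1.496×10^8 = 3.00696×10^8 km; r₂ = 9.57 × 1.496×10^8 = 1.431672×10^9 km.
Transfer-ellipse semi-major axis a_t = (r₁ + r₂)/2 = (3.00696×10^8 + 1.431672×10^9)/2 = 8.66184×10^8 km.
At r₁ the circular-orbit speed is v₁ = √(μ/r₁) = 21.011 km/s.
On the transfer ellipse at r₁, v² = μ(2/r − 1/a) gives v_p = √[μ(2/r₁ − 1/a_t)] = 27.012 km/s.
First burn Δv₁ = |v_p − v₁| = 6.001 km/s.
At r₂, v₂ = √(μ/r₂) = 9.629 km/s.
Transfer-orbit speed at r₂: v_a = √[μ(2/r₂ − 1/a_t)] = 5.673 km/s.
Second burn Δv₂ = |v₂ − v_a| = 3.956 km/s.
Total Δv = Δv₁ + Δv₂ = 9.957 km/s.

Δv = 9.96 km/s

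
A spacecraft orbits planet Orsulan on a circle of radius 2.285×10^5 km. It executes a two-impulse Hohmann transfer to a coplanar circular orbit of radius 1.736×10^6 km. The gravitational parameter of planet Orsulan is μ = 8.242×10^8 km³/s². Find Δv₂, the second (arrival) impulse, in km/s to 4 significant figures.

Δv₂ = 11.28 km/s

Semi-major axis of the transfer orbit: a_t = (2.285×10^5 + 1.736×10^6)/2 = 9.8225×10^5 km.
On the circular orbit at r = 1.736×10^6 km, v_c = √(μ/r) = 21.79 km/s.
Transfer-orbit speed at the same r (vis-viva, a = a_t): v_t = √[μ(2/r − 1/a_t)] = 10.51 km/s.
Δv₂ = |v_t − v_c| = |10.51 − 21.79| = 11.28 km/s.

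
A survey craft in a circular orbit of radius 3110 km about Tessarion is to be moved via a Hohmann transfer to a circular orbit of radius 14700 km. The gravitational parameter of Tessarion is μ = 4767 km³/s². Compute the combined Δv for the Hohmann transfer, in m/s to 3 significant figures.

Δv = 586 m/s

Semi-major axis of the transfer orbit: a_t = (3110 + 14700)/2 = 8905 km.
At r₁ the circular-orbit speed is v₁ = √(μ/r₁) = 1.238062 km/s.
On the transfer ellipse at r₁, vis-viva gives v_p = √[μ(2/r₁ − 1/a_t)] = 1.590685 km/s.
First burn Δv₁ = |v_p − v₁| = 0.352623 km/s.
At r₂, v₂ = √(μ/r₂) = 0.569461 km/s.
Transfer-orbit speed at r₂: v_a = √[μ(2/r₂ − 1/a_t)] = 0.336533 km/s.
Second burn Δv₂ = |v₂ − v_a| = 0.232928 km/s.
Δv = Δv₁ + Δv₂ = 0.352623 + 0.232928 = 0.5856 km/s.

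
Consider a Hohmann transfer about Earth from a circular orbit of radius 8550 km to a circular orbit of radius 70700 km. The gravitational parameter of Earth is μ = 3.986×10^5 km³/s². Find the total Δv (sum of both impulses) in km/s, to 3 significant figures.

Semi-major axis of the transfer orbit: a_t = (8550 + 70700)/2 = 39625 km.
At r₁ the circular-orbit speed is v₁ = √(μ/r₁) = 6.827875 km/s.
Transfer-orbit speed at r₁ (v² = μ(2/r − 1/a)): v_p = √[μ(2/r₁ − 1/a_t)] = 9.120332 km/s.
First burn Δv₁ = |v_p − v₁| = 2.2925 km/s.
Circular speed at r₂: v₂ = √(μ/r₂) = 2.37443 km/s.
Transfer-orbit speed at r₂: v_a = √[μ(2/r₂ − 1/a_t)] = 1.10295 km/s.
Second burn Δv₂ = |v₂ − v_a| = 1.2715 km/s.
Δv = Δv₁ + Δv₂ = 2.2925 + 1.2715 = 3.564 km/s.

Δv = 3.56 km/s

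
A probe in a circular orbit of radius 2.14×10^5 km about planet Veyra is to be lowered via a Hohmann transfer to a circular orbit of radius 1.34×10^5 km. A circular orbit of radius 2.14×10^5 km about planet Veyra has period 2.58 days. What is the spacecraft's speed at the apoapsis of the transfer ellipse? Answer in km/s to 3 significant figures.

v = 5.29 km/s

From Kepler's third law T² = 4π²r³/μ at r = 2.14×10^5 km, T = 2.58 days = 2.58 × 86400 s = 2.22912×10^5 s: μ = 4π²r³/T² = 7.78635×10^6 km³/s².
The Hohmann ellipse has a_t = (r₁ + r₂)/2 = 1.740×10^5 km.
The apoapsis of the transfer ellipse is at r = 2.140×10^5 km.
Applying v² = μ(2/r − 1/a_t): v = 5.293 km/s.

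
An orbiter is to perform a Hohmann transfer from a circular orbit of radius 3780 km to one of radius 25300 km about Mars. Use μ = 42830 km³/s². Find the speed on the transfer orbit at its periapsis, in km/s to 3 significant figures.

Semi-major axis of the transfer orbit: a_t = (3780 + 25300)/2 = 14540 km.
At periapsis, r = 3780 km.
Applying v² = μ(2/r − 1/a_t): v = 4.440 km/s.

v = 4.44 km/s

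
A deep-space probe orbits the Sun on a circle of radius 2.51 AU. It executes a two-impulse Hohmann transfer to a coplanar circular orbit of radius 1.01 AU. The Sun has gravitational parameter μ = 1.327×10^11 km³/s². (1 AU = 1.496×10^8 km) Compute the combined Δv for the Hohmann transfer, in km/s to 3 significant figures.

Δv = 10.3 km/s

In km: r₁ = 2.51 × 1.496×10^8 = 3.75496×10^8 km; r₂ = 1.01 × 1.496×10^8 = 1.51096×10^8 km.
The Hohmann ellipse has a_t = (r₁ + r₂)/2 = 2.63296×10^8 km.
Circular speed at r₁: v₁ = √(μ/r₁) = √(1.327×10^11/3.75496×10^8) = 18.799 km/s.
On the transfer ellipse at r₁, vis-viva gives v_a = √[μ(2/r₁ − 1/a_t)] = 14.241 km/s.
First burn Δv₁ = |v_a − v₁| = 4.558 km/s.
Circular speed at r₂: v₂ = √(μ/r₂) = 29.6353 km/s.
Transfer-orbit speed at r₂: v_p = √[μ(2/r₂ − 1/a_t)] = 35.3907 km/s.
Second burn Δv₂ = |v₂ − v_p| = 5.755 km/s.
Total Δv = Δv₁ + Δv₂ = 10.31 km/s.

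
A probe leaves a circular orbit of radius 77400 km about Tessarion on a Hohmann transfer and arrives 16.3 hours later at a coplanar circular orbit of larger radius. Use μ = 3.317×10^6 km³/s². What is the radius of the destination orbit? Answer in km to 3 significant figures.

Transfer time t = 16.3 hours = 58680 s, and t = π√(a_t³/μ).
So a_t = (μ t²/π²)^(1/3) = (3.317×10^6 × (58680)² / π²)^(1/3) = 1.0499×10^5 km.
Since a_t = (r₁ + r₂)/2, r₂ = 2a_t − r₁ = 2×1.0499×10^5 − 77400 = 1.3258×10^5 km.

r₂ = 1.33×10^5 km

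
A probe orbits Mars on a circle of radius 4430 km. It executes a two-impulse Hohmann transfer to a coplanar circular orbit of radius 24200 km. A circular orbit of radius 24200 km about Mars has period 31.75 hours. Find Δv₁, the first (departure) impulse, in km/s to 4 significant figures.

Δv₁ = 0.9334 km/s

From Kepler's third law T² = 4π²r³/μ at r = 24200 km, T = 31.75 hours = 31.75 × 3600 s = 1.143×10^5 s: μ = 4π²r³/T² = 42826.6 km³/s².
Semi-major axis of the transfer orbit: a_t = (4430 + 24200)/2 = 14315 km.
On the circular orbit at r = 4430 km, v_c = √(μ/r) = 3.10924 km/s.
Transfer-orbit speed at the same r (vis-viva, a = a_t): v_t = √[μ(2/r − 1/a_t)] = 4.04266 km/s.
Δv₁ = |v_t − v_c| = |4.04266 − 3.10924| = 0.9334 km/s.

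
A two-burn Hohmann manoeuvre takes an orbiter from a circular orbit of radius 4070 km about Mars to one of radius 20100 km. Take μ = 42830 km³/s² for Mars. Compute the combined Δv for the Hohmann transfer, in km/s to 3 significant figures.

Δv = 1.55 km/s

Semi-major axis of the transfer orbit: a_t = (4070 + 20100)/2 = 12085 km.
Circular speed at r₁: v₁ = √(μ/r₁) = √(42830/4070) = 3.2440 km/s.
Transfer-orbit speed at r₁ (vis-viva): v_p = √[μ(2/r₁ − 1/a_t)] = 4.1836 km/s.
First burn Δv₁ = |v_p − v₁| = 0.9396 km/s.
Circular speed at r₂: v₂ = √(μ/r₂) = 1.4597 km/s.
Transfer-orbit speed at r₂: v_a = √[μ(2/r₂ − 1/a_t)] = 0.84713 km/s.
Second burn Δv₂ = |v₂ − v_a| = 0.6126 km/s.
Total Δv = Δv₁ + Δv₂ = 1.552 km/s.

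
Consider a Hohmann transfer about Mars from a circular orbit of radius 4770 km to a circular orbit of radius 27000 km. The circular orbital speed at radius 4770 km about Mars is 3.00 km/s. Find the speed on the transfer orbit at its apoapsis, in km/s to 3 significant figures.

v = 0.691 km/s

From the circular-orbit relation v² = μ/r at r = 4770 km: μ = v²r = (3.00)² × 4770 = 42930.0 km³/s².
The Hohmann ellipse has a_t = (r₁ + r₂)/2 = 15885 km.
The apoapsis of the transfer ellipse is at r = 27000 km.
From the vis-viva equation, v = √[μ(2/r − 1/a_t)] = 0.6910 km/s.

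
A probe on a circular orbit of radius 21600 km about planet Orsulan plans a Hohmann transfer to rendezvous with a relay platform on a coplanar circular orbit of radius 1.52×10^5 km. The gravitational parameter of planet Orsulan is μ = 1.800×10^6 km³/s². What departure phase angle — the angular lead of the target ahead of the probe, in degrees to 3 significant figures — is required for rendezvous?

φ = 102°

Transfer-ellipse semi-major axis a_t = (r₁ + r₂)/2 = (21600 + 1.520×10^5)/2 = 86800 km.
The half-period of the transfer ellipse is t = π√(a_t³/μ) = 59880 s.
The target's mean motion on its circular orbit is ω₂ = √(μ/r₂³) = 2.264×10^-5 rad/s.
Angle swept by the target during transfer: ω₂·t = 1.3557 rad = 77.68°.
The probe traverses 180° on the transfer ellipse, so the target must lead by 180° − 77.68° = 102°.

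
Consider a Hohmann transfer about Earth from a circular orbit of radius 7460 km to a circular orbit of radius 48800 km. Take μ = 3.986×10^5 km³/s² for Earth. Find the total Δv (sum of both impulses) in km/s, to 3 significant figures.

Semi-major axis of the transfer orbit: a_t = (7460 + 48800)/2 = 28130 km.
Circular speed at r₁: v₁ = √(μ/r₁) = √(3.986×10^5/7460) = 7.310 km/s.
Transfer-orbit speed at r₁ (vis-viva): v_p = √[μ(2/r₁ − 1/a_t)] = 9.628 km/s.
First burn Δv₁ = |v_p − v₁| = 2.318 km/s.
Circular speed at r₂: v₂ = √(μ/r₂) = 2.858 km/s.
Transfer-orbit speed at r₂: v_a = √[μ(2/r₂ − 1/a_t)] = 1.472 km/s.
Second burn Δv₂ = |v₂ − v_a| = 1.386 km/s.
Total Δv = Δv₁ + Δv₂ = 3.704 km/s.

Δv = 3.70 km/s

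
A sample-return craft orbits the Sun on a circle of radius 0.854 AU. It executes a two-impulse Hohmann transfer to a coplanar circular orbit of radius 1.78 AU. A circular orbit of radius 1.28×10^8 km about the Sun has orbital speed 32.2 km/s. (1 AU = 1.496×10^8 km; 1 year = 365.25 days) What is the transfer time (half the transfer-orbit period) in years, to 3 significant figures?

t = 0.756 years

From the circular-orbit relation v² = μ/r at r = 1.28×10^8 km: μ = v²r = (32.2)² × 1.28×10^8 = 1.32716×10^11 km³/s².
In km: r₁ = 0.854 × 1.496×10^8 = 1.277584×10^8 km; r₂ = 1.78 × 1.496×10^8 = 2.66288×10^8 km.
The Hohmann ellipse has a_t = (r₁ + r₂)/2 = 1.970232×10^8 km.
By Kepler's third law the transfer-orbit period is T = 2π√(a_t³/μ), so t = T/2 = 2.385×10^7 s.
Converting: 2.385×10^7 s ÷ 3.15576×10^7 s/year (365.25 × 86400) = 0.756 years.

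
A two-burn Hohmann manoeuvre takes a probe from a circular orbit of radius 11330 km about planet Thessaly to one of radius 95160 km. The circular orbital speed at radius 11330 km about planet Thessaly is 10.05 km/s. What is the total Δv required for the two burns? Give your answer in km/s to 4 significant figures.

From the circular-orbit relation v² = μ/r at r = 11330 km: μ = v²r = (10.05)² × 11330 = 1.14436×10^6 km³/s².
Semi-major axis of the transfer orbit: a_t = (11330 + 95160)/2 = 53245 km.
Circular speed at r₁: v₁ = √(μ/r₁) = √(1.14436×10^6/11330) = 10.050 km/s.
On the transfer ellipse at r₁, vis-viva equation gives v_p = √[μ(2/r₁ − 1/a_t)] = 13.436 km/s.
First burn Δv₁ = |v_p − v₁| = 3.386 km/s.
Circular speed at r₂: v₂ = √(μ/r₂) = 3.468 km/s.
Transfer-orbit speed at r₂: v_a = √[μ(2/r₂ − 1/a_t)] = 1.600 km/s.
Second burn Δv₂ = |v₂ − v_a| = 1.868 km/s.
Δv = Δv₁ + Δv₂ = 3.386 + 1.868 = 5.254 km/s.

Δv = 5.254 km/s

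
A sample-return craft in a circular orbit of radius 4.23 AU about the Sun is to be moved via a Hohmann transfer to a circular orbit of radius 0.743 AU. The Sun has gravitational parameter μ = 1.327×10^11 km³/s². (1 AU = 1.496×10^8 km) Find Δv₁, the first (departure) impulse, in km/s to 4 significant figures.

In km: r₁ = 4.23 × 1.496×10^8 = 6.32808×10^8 km; r₂ = 0.743 × 1.496×10^8 = 1.111528×10^8 km.
Semi-major axis of the transfer orbit: a_t = (6.32808×10^8 + 1.111528×10^8)/2 = 3.719804×10^8 km.
Circular speed at r = 6.32808×10^8 km: v_c = √(μ/r) = 14.481 km/s.
Transfer-orbit speed at the same r (vis-viva, a = a_t): v_t = √[μ(2/r − 1/a_t)] = 7.9159 km/s.
Δv₁ = |v_t − v_c| = |7.9159 − 14.481| = 6.565 km/s.

Δv₁ = 6.565 km/s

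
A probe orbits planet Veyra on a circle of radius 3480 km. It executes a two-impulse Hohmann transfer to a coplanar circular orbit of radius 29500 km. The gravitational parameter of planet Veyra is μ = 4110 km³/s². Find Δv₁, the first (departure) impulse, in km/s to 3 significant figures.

Semi-major axis of the transfer orbit: a_t = (3480 + 29500)/2 = 16490 km.
On the circular orbit at r = 3480 km, v_c = √(μ/r) = 1.0868 km/s.
Transfer-orbit speed at the same r (vis-viva, a = a_t): v_t = √[μ(2/r − 1/a_t)] = 1.4536 km/s.
Δv₁ = |v_t − v_c| = |1.4536 − 1.0868| = 0.3668 km/s.

Δv₁ = 0.367 km/s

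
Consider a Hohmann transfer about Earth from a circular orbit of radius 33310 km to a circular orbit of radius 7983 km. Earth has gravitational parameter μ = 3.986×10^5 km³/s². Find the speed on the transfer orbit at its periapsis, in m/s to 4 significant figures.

Transfer-ellipse semi-major axis a_t = (r₁ + r₂)/2 = (33310 + 7983)/2 = 20646.5 km.
The periapsis of the transfer ellipse is at r = 7983 km.
Applying v² = μ(2/r − 1/a_t): v = 8.975 km/s.

v = 8975 m/s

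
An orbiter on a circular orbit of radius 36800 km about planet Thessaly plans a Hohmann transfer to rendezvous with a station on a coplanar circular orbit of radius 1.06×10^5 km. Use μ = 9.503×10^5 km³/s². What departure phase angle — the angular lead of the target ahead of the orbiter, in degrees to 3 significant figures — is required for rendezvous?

Semi-major axis of the transfer orbit: a_t = (36800 + 1.060×10^5)/2 = 71400 km.
Transfer time t = π√(a_t³/μ) = 61480 s.
The target's mean motion on its circular orbit is ω₂ = √(μ/r₂³) = 2.825×10^-5 rad/s.
Angle swept by the target during transfer: ω₂·t = 1.7368 rad = 99.51°.
The orbiter traverses 180° on the transfer ellipse, so the target must lead by 180° − 99.51° = 80.5°.

φ = 80.5°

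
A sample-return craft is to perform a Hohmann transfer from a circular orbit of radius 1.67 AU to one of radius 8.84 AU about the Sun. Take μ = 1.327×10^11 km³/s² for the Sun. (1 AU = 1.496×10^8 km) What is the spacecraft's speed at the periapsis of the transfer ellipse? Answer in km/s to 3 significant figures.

v = 29.9 km/s

In km: r₁ = 1.67 × 1.496×10^8 = 2.49832×10^8 km; r₂ = 8.84 × 1.496×10^8 = 1.322464×10^9 km.
The Hohmann ellipse has a_t = (r₁ + r₂)/2 = 7.86148×10^8 km.
At periapsis, r = 2.49832×10^8 km.
From the vis-viva equation, v = √[μ(2/r − 1/a_t)] = 29.89 km/s.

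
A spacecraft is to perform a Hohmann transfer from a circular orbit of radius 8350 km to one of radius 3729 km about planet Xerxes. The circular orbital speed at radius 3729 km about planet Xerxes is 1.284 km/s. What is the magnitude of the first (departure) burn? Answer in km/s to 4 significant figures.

From the circular-orbit relation v² = μ/r at r = 3729 km: μ = v²r = (1.284)² × 3729 = 6147.84 km³/s².
Transfer-ellipse semi-major axis a_t = (r₁ + r₂)/2 = (8350 + 3729)/2 = 6039.5 km.
On the circular orbit at r = 8350 km, v_c = √(μ/r) = 0.85806 km/s.
Vis-viva on the transfer ellipse at r = 8350 km gives v_t = √[μ(2/r − 1/a_t)] = 0.67424 km/s.
Δv₁ = |v_t − v_c| = |0.67424 − 0.85806| = 0.1838 km/s.

Δv₁ = 0.1838 km/s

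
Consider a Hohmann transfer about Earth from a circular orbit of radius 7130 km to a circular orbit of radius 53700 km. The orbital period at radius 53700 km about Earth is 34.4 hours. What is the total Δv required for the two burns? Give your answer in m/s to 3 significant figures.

From Kepler's third law T² = 4π²r³/μ at r = 53700 km, T = 34.4 hours = 34.4 × 3600 s = 1.2384×10^5 s: μ = 4π²r³/T² = 3.98621×10^5 km³/s².
Semi-major axis of the transfer orbit: a_t = (7130 + 53700)/2 = 30415 km.
Circular speed at r₁: v₁ = √(μ/r₁) = √(3.98621×10^5/7130) = 7.477 km/s.
Transfer-orbit speed at r₁ (v² = μ(2/r − 1/a)): v_p = √[μ(2/r₁ − 1/a_t)] = 9.935 km/s.
First burn Δv₁ = |v_p − v₁| = 2.458 km/s.
At r₂, v₂ = √(μ/r₂) = 2.7245 km/s.
Transfer-orbit speed at r₂: v_a = √[μ(2/r₂ − 1/a_t)] = 1.3191 km/s.
Second burn Δv₂ = |v₂ − v_a| = 1.405 km/s.
Δv = Δv₁ + Δv₂ = 2.458 + 1.405 = 3.863 km/s.

Δv = 3860 m/s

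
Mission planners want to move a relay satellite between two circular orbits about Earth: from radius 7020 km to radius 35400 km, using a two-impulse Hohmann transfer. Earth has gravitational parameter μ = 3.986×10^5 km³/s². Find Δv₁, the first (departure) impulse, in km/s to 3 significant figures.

Δv₁ = 2.20 km/s

The Hohmann ellipse has a_t = (r₁ + r₂)/2 = 21210 km.
On the circular orbit at r = 7020 km, v_c = √(μ/r) = 7.535 km/s.
Vis-viva on the transfer ellipse at r = 7020 km gives v_t = √[μ(2/r − 1/a_t)] = 9.735 km/s.
Δv₁ = |v_t − v_c| = |9.735 − 7.535| = 2.200 km/s.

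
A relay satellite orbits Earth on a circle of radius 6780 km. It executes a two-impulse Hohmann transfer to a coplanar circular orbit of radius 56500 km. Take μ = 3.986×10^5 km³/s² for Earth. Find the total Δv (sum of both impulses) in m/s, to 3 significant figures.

Semi-major axis of the transfer orbit: a_t = (6780 + 56500)/2 = 31640 km.
Circular speed at r₁: v₁ = √(μ/r₁) = √(3.986×10^5/6780) = 7.66750 km/s.
On the transfer ellipse at r₁, vis-viva equation gives v_p = √[μ(2/r₁ − 1/a_t)] = 10.2461 km/s.
First burn Δv₁ = |v_p − v₁| = 2.5786 km/s.
At r₂, v₂ = √(μ/r₂) = 2.6561 km/s.
Transfer-orbit speed at r₂: v_a = √[μ(2/r₂ − 1/a_t)] = 1.2295 km/s.
Second burn Δv₂ = |v₂ − v_a| = 1.4266 km/s.
Δv = Δv₁ + Δv₂ = 2.5786 + 1.4266 = 4.005 km/s.

Δv = 4010 m/s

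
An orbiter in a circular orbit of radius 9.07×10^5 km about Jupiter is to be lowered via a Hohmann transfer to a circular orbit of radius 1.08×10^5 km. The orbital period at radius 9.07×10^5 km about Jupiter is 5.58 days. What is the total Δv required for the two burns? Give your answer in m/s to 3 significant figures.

From Kepler's third law T² = 4π²r³/μ at r = 9.07×10^5 km, T = 5.58 days = 5.58 × 86400 s = 4.82112×10^5 s: μ = 4π²r³/T² = 1.26732×10^8 km³/s².
Transfer-ellipse semi-major axis a_t = (r₁ + r₂)/2 = (9.070×10^5 + 1.080×10^5)/2 = 5.075×10^5 km.
Circular speed at r₁: v₁ = √(μ/r₁) = √(1.26732×10^8/9.070×10^5) = 11.821 km/s.
On the transfer ellipse at r₁, vis-viva gives v_a = √[μ(2/r₁ − 1/a_t)] = 5.4530 km/s.
First burn Δv₁ = |v_a − v₁| = 6.368 km/s.
Circular speed at r₂: v₂ = √(μ/r₂) = 34.256 km/s.
Transfer-orbit speed at r₂: v_p = √[μ(2/r₂ − 1/a_t)] = 45.795 km/s.
Second burn Δv₂ = |v₂ − v_p| = 11.54 km/s.
Δv = Δv₁ + Δv₂ = 6.368 + 11.54 = 17.91 km/s.

Δv = 17900 m/s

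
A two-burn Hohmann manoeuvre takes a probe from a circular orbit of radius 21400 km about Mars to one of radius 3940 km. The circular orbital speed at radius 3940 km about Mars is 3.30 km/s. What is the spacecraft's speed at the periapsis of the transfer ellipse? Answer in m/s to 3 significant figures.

From the circular-orbit relation v² = μ/r at r = 3940 km: μ = v²r = (3.30)² × 3940 = 42906.6 km³/s².
Transfer-ellipse semi-major axis a_t = (r₁ + r₂)/2 = (21400 + 3940)/2 = 12670 km.
At periapsis, r = 3940 km.
From the vis-viva equation, v = √[μ(2/r − 1/a_t)] = 4.289 km/s.

v = 4290 m/s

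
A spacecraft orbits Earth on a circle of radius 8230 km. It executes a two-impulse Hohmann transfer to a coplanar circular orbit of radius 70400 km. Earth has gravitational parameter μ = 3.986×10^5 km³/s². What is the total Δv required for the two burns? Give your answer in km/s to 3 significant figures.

Δv = 3.64 km/s

The Hohmann ellipse has a_t = (r₁ + r₂)/2 = 39315 km.
Circular speed at r₁: v₁ = √(μ/r₁) = √(3.986×10^5/8230) = 6.9594 km/s.
On the transfer ellipse at r₁, vis-viva gives v_p = √[μ(2/r₁ − 1/a_t)] = 9.3127 km/s.
First burn Δv₁ = |v_p − v₁| = 2.353 km/s.
Circular speed at r₂: v₂ = √(μ/r₂) = 2.3795 km/s.
Transfer-orbit speed at r₂: v_a = √[μ(2/r₂ − 1/a_t)] = 1.0887 km/s.
Second burn Δv₂ = |v₂ − v_a| = 1.291 km/s.
Total Δv = Δv₁ + Δv₂ = 3.644 km/s.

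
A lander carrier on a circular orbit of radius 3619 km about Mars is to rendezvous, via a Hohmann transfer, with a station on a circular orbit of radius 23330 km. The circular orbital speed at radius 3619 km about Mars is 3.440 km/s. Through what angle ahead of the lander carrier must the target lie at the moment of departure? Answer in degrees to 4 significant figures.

From the circular-orbit relation v² = μ/r at r = 3619 km: μ = v²r = (3.440)² × 3619 = 42825.8 km³/s².
Semi-major axis of the transfer orbit: a_t = (3619 + 23330)/2 = 13474.5 km.
The half-period of the transfer ellipse is t = π√(a_t³/μ) = 23740 s.
Target angular speed ω₂ = √(μ/r₂³) = 5.807×10^-5 rad/s.
Angle swept by the target during transfer: ω₂·t = 1.379 rad = 79.01°.
Arrival is 180° from departure on the ellipse, so φ = 180° − 79.01° = 101.0°.

φ = 101.0°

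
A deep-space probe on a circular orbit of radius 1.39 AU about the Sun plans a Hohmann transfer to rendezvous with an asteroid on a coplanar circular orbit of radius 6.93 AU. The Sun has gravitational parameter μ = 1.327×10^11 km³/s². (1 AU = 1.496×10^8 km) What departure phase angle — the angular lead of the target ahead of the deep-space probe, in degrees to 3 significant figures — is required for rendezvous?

φ = 96.3°

In km: r₁ = 1.39 × 1.496×10^8 = 2.07944×10^8 km; r₂ = 6.93 × 1.496×10^8 = 1.036728×10^9 km.
Semi-major axis of the transfer orbit: a_t = (2.07944×10^8 + 1.036728×10^9)/2 = 6.22336×10^8 km.
The half-period of the transfer ellipse is t = π√(a_t³/μ) = 1.338911×10^8 s.
The target's mean motion on its circular orbit is ω₂ = √(μ/r₂³) = 1.091285×10^-8 rad/s.
Angle swept by the target during transfer: ω₂·t = 1.46113 rad = 83.72°.
The deep-space probe traverses 180° on the transfer ellipse, so the target must lead by 180° − 83.72° = 96.3°.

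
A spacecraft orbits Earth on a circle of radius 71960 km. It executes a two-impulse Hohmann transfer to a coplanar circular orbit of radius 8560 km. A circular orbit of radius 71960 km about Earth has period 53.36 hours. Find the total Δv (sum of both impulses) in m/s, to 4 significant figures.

From Kepler's third law T² = 4π²r³/μ at r = 71960 km, T = 53.36 hours = 53.36 × 3600 s = 1.92096×10^5 s: μ = 4π²r³/T² = 3.98654×10^5 km³/s².
Semi-major axis of the transfer orbit: a_t = (71960 + 8560)/2 = 40260 km.
At r₁ the circular-orbit speed is v₁ = √(μ/r₁) = 2.3537 km/s.
On the transfer ellipse at r₁, vis-viva equation gives v_a = √[μ(2/r₁ − 1/a_t)] = 1.0853 km/s.
First burn Δv₁ = |v_a − v₁| = 1.2684 km/s.
At r₂, v₂ = √(μ/r₂) = 6.8244 km/s.
Transfer-orbit speed at r₂: v_p = √[μ(2/r₂ − 1/a_t)] = 9.1237 km/s.
Second burn Δv₂ = |v₂ − v_p| = 2.2993 km/s.
Total Δv = Δv₁ + Δv₂ = 3.568 km/s.

Δv = 3568 m/s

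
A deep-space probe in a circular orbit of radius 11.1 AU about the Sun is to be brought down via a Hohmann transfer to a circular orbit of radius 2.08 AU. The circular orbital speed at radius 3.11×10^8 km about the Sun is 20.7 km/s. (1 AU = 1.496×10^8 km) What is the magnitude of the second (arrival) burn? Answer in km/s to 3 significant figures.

Δv₂ = 6.16 km/s

From the circular-orbit relation v² = μ/r at r = 3.11×10^8 km: μ = v²r = (20.7)² × 3.11×10^8 = 1.33260×10^11 km³/s².
In km: r₁ = 11.1 × 1.496×10^8 = 1.66056×10^9 km; r₂ = 2.08 × 1.496×10^8 = 3.11168×10^8 km.
The Hohmann ellipse has a_t = (r₁ + r₂)/2 = 9.85864×10^8 km.
On the circular orbit at r = 3.11168×10^8 km, v_c = √(μ/r) = 20.69441 km/s.
Transfer-orbit speed at the same r (vis-viva, a = a_t): v_t = √[μ(2/r − 1/a_t)] = 26.85789 km/s.
Δv₂ = |v_t − v_c| = |26.85789 − 20.69441| = 6.163 km/s.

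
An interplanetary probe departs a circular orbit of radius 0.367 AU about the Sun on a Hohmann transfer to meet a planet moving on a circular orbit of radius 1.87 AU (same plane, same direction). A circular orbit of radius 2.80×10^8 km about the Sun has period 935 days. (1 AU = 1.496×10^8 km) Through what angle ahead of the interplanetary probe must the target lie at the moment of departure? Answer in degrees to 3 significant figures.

φ = 96.7°

From Kepler's third law T² = 4π²r³/μ at r = 2.80×10^8 km, T = 935 days = 935 × 86400 s = 8.0784×10^7 s: μ = 4π²r³/T² = 1.32795×10^11 km³/s².
In km: r₁ = 0.367 × 1.496×10^8 = 5.49032×10^7 km; r₂ = 1.87 × 1.496×10^8 = 2.79752×10^8 km.
The Hohmann ellipse has a_t = (r₁ + r₂)/2 = 1.673276×10^8 km.
Transfer time t = π√(a_t³/μ) = 1.8660×10^7 s.
The target's mean motion on its circular orbit is ω₂ = √(μ/r₂³) = 7.7881×10^-8 rad/s.
Angle swept by the target during transfer: ω₂·t = 1.4533 rad = 83.27°.
Arrival is 180° from departure on the ellipse, so φ = 180° − 83.27° = 96.7°.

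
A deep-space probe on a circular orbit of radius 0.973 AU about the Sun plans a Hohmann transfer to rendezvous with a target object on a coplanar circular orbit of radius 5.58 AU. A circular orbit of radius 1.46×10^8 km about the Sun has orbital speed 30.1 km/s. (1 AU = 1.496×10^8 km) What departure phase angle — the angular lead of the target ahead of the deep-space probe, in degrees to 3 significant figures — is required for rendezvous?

From the circular-orbit relation v² = μ/r at r = 1.46×10^8 km: μ = v²r = (30.1)² × 1.46×10^8 = 1.32277×10^11 km³/s².
In km: r₁ = 0.973 × 1.496×10^8 = 1.455608×10^8 km; r₂ = 5.58 × 1.496×10^8 = 8.34768×10^8 km.
Transfer-ellipse semi-major axis a_t = (r₁ + r₂)/2 = (1.455608×10^8 + 8.34768×10^8)/2 = 4.901644×10^8 km.
The half-period of the transfer ellipse is t = π√(a_t³/μ) = 9.374×10^7 s.
Target angular speed ω₂ = √(μ/r₂³) = 1.508×10^-8 rad/s.
Angle swept by the target during transfer: ω₂·t = 1.4136 rad = 80.99°.
The deep-space probe traverses 180° on the transfer ellipse, so the target must lead by 180° − 80.99° = 99.0°.

φ = 99.0°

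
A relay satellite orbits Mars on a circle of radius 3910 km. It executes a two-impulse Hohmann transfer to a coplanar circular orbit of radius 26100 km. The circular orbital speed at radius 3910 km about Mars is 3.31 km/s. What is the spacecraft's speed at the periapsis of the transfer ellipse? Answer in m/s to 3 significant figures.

From the circular-orbit relation v² = μ/r at r = 3910 km: μ = v²r = (3.31)² × 3910 = 42838.4 km³/s².
Transfer-ellipse semi-major axis a_t = (r₁ + r₂)/2 = (3910 + 26100)/2 = 15005 km.
The periapsis of the transfer ellipse is at r = 3910 km.
Vis-viva: v = √[μ(2/r − 1/a_t)] = √[42838.4 × (2/3910 − 1/15005)] = 4.365 km/s.

v = 4370 m/s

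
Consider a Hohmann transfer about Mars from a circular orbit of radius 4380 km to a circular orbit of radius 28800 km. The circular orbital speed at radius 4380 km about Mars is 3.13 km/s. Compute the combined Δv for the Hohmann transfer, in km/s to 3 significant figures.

Δv = 1.59 km/s

From the circular-orbit relation v² = μ/r at r = 4380 km: μ = v²r = (3.13)² × 4380 = 42910.4 km³/s².
The Hohmann ellipse has a_t = (r₁ + r₂)/2 = 16590 km.
At r₁ the circular-orbit speed is v₁ = √(μ/r₁) = 3.130 km/s.
On the transfer ellipse at r₁, vis-viva gives v_p = √[μ(2/r₁ − 1/a_t)] = 4.124 km/s.
First burn Δv₁ = |v_p − v₁| = 0.9940 km/s.
At r₂, v₂ = √(μ/r₂) = 1.2206 km/s.
Transfer-orbit speed at r₂: v_a = √[μ(2/r₂ − 1/a_t)] = 0.62719 km/s.
Second burn Δv₂ = |v₂ − v_a| = 0.5934 km/s.
Total Δv = Δv₁ + Δv₂ = 1.587 km/s.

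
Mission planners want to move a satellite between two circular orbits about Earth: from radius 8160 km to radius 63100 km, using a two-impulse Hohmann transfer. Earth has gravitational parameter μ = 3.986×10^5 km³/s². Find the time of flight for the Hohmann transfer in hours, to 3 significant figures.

t = 9.30 hours

Semi-major axis of the transfer orbit: a_t = (8160 + 63100)/2 = 35630 km.
Half the transfer-orbit period gives t = π√(a_t³/μ) = 33470 s.
Converting: 33470 s ÷ 3600 s/hour = 9.30 hours.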